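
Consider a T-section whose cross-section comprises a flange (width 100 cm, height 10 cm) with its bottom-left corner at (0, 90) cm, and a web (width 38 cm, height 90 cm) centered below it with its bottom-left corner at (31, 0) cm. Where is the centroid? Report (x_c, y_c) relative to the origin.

x_c = 50.00 cm, y_c = 56.31 cm

Part | A | x̄ᵢ | ȳᵢ | A·x̄ᵢ | A·ȳᵢ
web | 3420.00 | 50.00 | 45.00 | 171000.00 | 153900.00
flange | 1000.00 | 50.00 | 95.00 | 50000.00 | 95000.00
Σ | 4420.00 |  |  | 221000.00 | 248900.00
x_c = 221000.00 / 4420.00 = 50.00 cm
y_c = 248900.00 / 4420.00 = 56.31 cm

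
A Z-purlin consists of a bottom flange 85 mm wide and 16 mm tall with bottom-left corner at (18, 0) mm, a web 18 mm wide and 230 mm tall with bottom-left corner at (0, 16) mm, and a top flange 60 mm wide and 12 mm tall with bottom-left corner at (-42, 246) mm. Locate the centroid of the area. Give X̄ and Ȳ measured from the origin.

bottom flange: A = 85 × 16 = 1360.00, centroid at (60.50, 8.00).
web: A = 18 × 230 = 4140.00, centroid at (9.00, 131.00).
top flange: A = 60 × 12 = 720.00, centroid at (-12.00, 252.00).
ΣA = 6220.00 mm², ΣAX̄ = 110900.00 mm³, ΣAȲ = 734660.00 mm³.
X̄ = 110900.00/6220.00 = 17.83 mm; Ȳ = 734660.00/6220.00 = 118.11 mm.

X̄ = 17.83 mm, Ȳ = 118.11 mm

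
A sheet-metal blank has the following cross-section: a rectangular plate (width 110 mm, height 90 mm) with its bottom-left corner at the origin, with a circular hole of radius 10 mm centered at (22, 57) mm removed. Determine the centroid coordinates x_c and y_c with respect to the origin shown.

Part | A | x̄ᵢ | ȳᵢ | A·x̄ᵢ | A·ȳᵢ
plate | 9900.00 | 55.00 | 45.00 | 544500.00 | 445500.00
hole | -314.16 | 22.00 | 57.00 | -6911.50 | -17907.08
Σ | 9585.84 |  |  | 537588.50 | 427592.92
x_c = 537588.50 / 9585.84 = 56.08 mm
y_c = 427592.92 / 9585.84 = 44.61 mm

x_c = 56.08 mm, y_c = 44.61 mm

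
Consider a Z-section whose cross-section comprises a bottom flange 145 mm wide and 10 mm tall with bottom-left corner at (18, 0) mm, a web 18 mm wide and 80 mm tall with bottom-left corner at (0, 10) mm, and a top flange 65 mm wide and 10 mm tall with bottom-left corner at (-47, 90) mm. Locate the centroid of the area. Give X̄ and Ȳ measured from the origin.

X̄ = 38.07 mm, Ȳ = 39.83 mm

Part | A | x̄ᵢ | ȳᵢ | A·x̄ᵢ | A·ȳᵢ
bottom flange | 1450.00 | 90.50 | 5.00 | 131225.00 | 7250.00
web | 1440.00 | 9.00 | 50.00 | 12960.00 | 72000.00
top flange | 650.00 | -14.50 | 95.00 | -9425.00 | 61750.00
Σ | 3540.00 |  |  | 134760.00 | 141000.00
X̄ = 134760.00 / 3540.00 = 38.07 mm
Ȳ = 141000.00 / 3540.00 = 39.83 mm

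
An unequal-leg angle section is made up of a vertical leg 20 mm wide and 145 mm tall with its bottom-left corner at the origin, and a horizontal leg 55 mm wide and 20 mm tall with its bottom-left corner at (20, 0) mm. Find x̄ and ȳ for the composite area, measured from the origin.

vertical leg: A = 20 × 145 = 2900.00, centroid at (10.00, 72.50).
horizontal leg: A = 55 × 20 = 1100.00, centroid at (47.50, 10.00).
ΣA = 4000.00 mm²
ΣAx̄ = (2900.00)(10.00) + (1100.00)(47.50) = 81250.00 mm³
ΣAȳ = (2900.00)(72.50) + (1100.00)(10.00) = 221250.00 mm³
x̄ = 81250.00 / 4000.00 = 20.31 mm
ȳ = 221250.00 / 4000.00 = 55.31 mm

x̄ = 20.31 mm, ȳ = 55.31 mm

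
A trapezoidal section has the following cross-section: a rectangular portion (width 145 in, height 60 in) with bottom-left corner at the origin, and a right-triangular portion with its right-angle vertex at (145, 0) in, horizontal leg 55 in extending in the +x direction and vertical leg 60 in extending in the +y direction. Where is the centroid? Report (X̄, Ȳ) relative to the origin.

X̄ = 86.98 in, Ȳ = 28.41 in

Part | A | x̄ᵢ | ȳᵢ | A·x̄ᵢ | A·ȳᵢ
rectangular portion | 8700.00 | 72.50 | 30.00 | 630750.00 | 261000.00
triangular portion | 1650.00 | 163.33 | 20.00 | 269500.00 | 33000.00
Σ | 10350.00 |  |  | 900250.00 | 294000.00
X̄ = 900250.00 / 10350.00 = 86.98 in
Ȳ = 294000.00 / 10350.00 = 28.41 in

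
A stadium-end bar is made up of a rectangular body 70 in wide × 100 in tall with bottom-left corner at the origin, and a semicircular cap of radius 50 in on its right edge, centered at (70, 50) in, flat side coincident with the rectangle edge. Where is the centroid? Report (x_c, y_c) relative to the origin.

rectangular body: A = 70 × 100 = 7000.00, centroid at (35.00, 50.00).
semicircular end: A = ½π·50² = 3926.99, centroid at (91.22, 50.00).
ΣA = 10926.99 in²
ΣAx_c = (7000.00)(35.00) + (3926.99)(91.22) = 603222.69 in³
ΣAy_c = (7000.00)(50.00) + (3926.99)(50.00) = 546349.54 in³
x_c = 603222.69 / 10926.99 = 55.20 in
y_c = 546349.54 / 10926.99 = 50.00 in

x_c = 55.20 in, y_c = 50.00 in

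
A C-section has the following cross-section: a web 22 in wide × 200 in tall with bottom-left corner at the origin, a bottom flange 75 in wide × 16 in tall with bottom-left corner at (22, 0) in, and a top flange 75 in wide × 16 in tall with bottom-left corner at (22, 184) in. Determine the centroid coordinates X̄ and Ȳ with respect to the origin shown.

web: A = 22 × 200 = 4400.00, centroid at (11.00, 100.00).
bottom flange: A = 75 × 16 = 1200.00, centroid at (59.50, 8.00).
top flange: A = 75 × 16 = 1200.00, centroid at (59.50, 192.00).
ΣA = 6800.00 in²
ΣAX̄ = (4400.00)(11.00) + (1200.00)(59.50) + (1200.00)(59.50) = 191200.00 in³
ΣAȲ = (4400.00)(100.00) + (1200.00)(8.00) + (1200.00)(192.00) = 680000.00 in³
X̄ = 191200.00 / 6800.00 = 28.12 in
Ȳ = 680000.00 / 6800.00 = 100.00 in

X̄ = 28.12 in, Ȳ = 100.00 in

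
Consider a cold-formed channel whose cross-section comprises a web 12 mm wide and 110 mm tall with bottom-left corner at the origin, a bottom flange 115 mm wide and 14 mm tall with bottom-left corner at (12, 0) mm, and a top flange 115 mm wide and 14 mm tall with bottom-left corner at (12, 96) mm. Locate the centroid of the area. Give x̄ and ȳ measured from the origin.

x̄ = 51.04 mm, ȳ = 55.00 mm

web: A = 12 × 110 = 1320.00, centroid at (6.00, 55.00).
bottom flange: A = 115 × 14 = 1610.00, centroid at (69.50, 7.00).
top flange: A = 115 × 14 = 1610.00, centroid at (69.50, 103.00).
ΣA = 4540.00 mm², ΣAx̄ = 231710.00 mm³, ΣAȳ = 249700.00 mm³.
x̄ = 231710.00/4540.00 = 51.04 mm; ȳ = 249700.00/4540.00 = 55.00 mm.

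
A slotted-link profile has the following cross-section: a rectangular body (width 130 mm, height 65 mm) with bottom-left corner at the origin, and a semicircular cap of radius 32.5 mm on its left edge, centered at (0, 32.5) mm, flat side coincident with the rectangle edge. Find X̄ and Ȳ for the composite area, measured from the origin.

X̄ = 52.07 mm, Ȳ = 32.50 mm

rectangular body: A = 130 × 65 = 8450.00, centroid at (65.00, 32.50).
semicircular end: A = ½π·32.5² = 1659.15, centroid at (-13.79, 32.50).
ΣA = 10109.15 mm²
ΣAX̄ = (8450.00)(65.00) + (1659.15)(-13.79) = 526364.58 mm³
ΣAȲ = (8450.00)(32.50) + (1659.15)(32.50) = 328547.49 mm³
X̄ = 526364.58 / 10109.15 = 52.07 mm
Ȳ = 328547.49 / 10109.15 = 32.50 mm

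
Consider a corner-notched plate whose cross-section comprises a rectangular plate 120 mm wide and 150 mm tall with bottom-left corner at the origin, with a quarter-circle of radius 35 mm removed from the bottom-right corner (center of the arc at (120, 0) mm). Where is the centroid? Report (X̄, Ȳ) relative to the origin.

X̄ = 57.45 mm, Ȳ = 78.40 mm

plate: A = 120 × 150 = 18000.00, centroid at (60.00, 75.00).
removed quarter-circle: A = −¼π·35² = -962.11, centroid at (105.15, 14.85).
ΣA = 17037.89 mm²
ΣAX̄ = (18000.00)(60.00) + (-962.11)(105.15) = 978838.14 mm³
ΣAȲ = (18000.00)(75.00) + (-962.11)(14.85) = 1335708.33 mm³
X̄ = 978838.14 / 17037.89 = 57.45 mm
Ȳ = 1335708.33 / 17037.89 = 78.40 mm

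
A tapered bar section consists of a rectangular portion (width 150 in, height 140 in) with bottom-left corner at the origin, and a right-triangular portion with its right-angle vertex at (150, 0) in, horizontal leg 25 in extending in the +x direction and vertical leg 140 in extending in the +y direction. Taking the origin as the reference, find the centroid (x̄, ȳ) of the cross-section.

rectangular portion: A = 150 × 140 = 21000.00, centroid at (75.00, 70.00).
triangular portion: A = ½·25·140 = 1750.00, centroid at (158.33, 46.67).
ΣA = 22750.00 in²
ΣAx̄ = (21000.00)(75.00) + (1750.00)(158.33) = 1852083.33 in³
ΣAȳ = (21000.00)(70.00) + (1750.00)(46.67) = 1551666.67 in³
x̄ = 1852083.33 / 22750.00 = 81.41 in
ȳ = 1551666.67 / 22750.00 = 68.21 in

x̄ = 81.41 in, ȳ = 68.21 in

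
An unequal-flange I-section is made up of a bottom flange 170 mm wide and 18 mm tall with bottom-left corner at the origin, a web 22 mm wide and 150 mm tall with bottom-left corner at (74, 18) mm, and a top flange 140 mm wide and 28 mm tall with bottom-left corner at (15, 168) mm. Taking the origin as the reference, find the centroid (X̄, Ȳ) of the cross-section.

bottom flange: A = 170 × 18 = 3060.00, centroid at (85.00, 9.00).
web: A = 22 × 150 = 3300.00, centroid at (85.00, 93.00).
top flange: A = 140 × 28 = 3920.00, centroid at (85.00, 182.00).
ΣA = 10280.00 mm²
ΣAX̄ = (3060.00)(85.00) + (3300.00)(85.00) + (3920.00)(85.00) = 873800.00 mm³
ΣAȲ = (3060.00)(9.00) + (3300.00)(93.00) + (3920.00)(182.00) = 1047880.00 mm³
X̄ = 873800.00 / 10280.00 = 85.00 mm
Ȳ = 1047880.00 / 10280.00 = 101.93 mm

X̄ = 85.00 mm, Ȳ = 101.93 mm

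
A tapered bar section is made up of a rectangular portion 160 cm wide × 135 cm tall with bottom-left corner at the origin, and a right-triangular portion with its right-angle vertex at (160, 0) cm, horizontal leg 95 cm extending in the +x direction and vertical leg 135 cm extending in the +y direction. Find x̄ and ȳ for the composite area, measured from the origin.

x̄ = 105.56 cm, ȳ = 62.35 cm

rectangular portion: A = 160 × 135 = 21600.00, centroid at (80.00, 67.50).
triangular portion: A = ½·95·135 = 6412.50, centroid at (191.67, 45.00).
ΣA = 28012.50 cm², ΣAx̄ = 2957062.50 cm³, ΣAȳ = 1746562.50 cm³.
x̄ = 2957062.50/28012.50 = 105.56 cm; ȳ = 1746562.50/28012.50 = 62.35 cm.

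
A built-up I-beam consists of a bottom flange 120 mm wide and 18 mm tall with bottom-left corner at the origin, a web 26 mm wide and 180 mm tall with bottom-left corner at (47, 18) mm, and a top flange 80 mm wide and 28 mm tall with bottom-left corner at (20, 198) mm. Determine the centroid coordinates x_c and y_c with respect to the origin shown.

x_c = 60.00 mm, y_c = 110.11 mm

bottom flange: A = 120 × 18 = 2160.00, centroid at (60.00, 9.00).
web: A = 26 × 180 = 4680.00, centroid at (60.00, 108.00).
top flange: A = 80 × 28 = 2240.00, centroid at (60.00, 212.00).
ΣA = 9080.00 mm²
ΣAx_c = (2160.00)(60.00) + (4680.00)(60.00) + (2240.00)(60.00) = 544800.00 mm³
ΣAy_c = (2160.00)(9.00) + (4680.00)(108.00) + (2240.00)(212.00) = 999760.00 mm³
x_c = 544800.00 / 9080.00 = 60.00 mm
y_c = 999760.00 / 9080.00 = 110.11 mm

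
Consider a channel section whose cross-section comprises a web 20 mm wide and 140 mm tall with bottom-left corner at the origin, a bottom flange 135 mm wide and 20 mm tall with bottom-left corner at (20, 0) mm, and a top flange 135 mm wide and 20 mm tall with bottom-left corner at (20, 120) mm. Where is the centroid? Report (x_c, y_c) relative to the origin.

x_c = 61.04 mm, y_c = 70.00 mm

web: A = 20 × 140 = 2800.00, centroid at (10.00, 70.00).
bottom flange: A = 135 × 20 = 2700.00, centroid at (87.50, 10.00).
top flange: A = 135 × 20 = 2700.00, centroid at (87.50, 130.00).
ΣA = 8200.00 mm², ΣAx_c = 500500.00 mm³, ΣAy_c = 574000.00 mm³.
x_c = 500500.00/8200.00 = 61.04 mm; y_c = 574000.00/8200.00 = 70.00 mm.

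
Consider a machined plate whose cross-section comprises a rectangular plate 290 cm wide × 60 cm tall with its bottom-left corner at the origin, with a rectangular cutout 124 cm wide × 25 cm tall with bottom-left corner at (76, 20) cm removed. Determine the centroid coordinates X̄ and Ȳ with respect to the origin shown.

X̄ = 146.52 cm, Ȳ = 29.46 cm

plate: A = 290 × 60 = 17400.00, centroid at (145.00, 30.00).
hole: A = −(124 × 25) = -3100.00, centroid at (138.00, 32.50).
ΣA = 14300.00 cm², ΣAX̄ = 2095200.00 cm³, ΣAȲ = 421250.00 cm³.
X̄ = 2095200.00/14300.00 = 146.52 cm; Ȳ = 421250.00/14300.00 = 29.46 cm.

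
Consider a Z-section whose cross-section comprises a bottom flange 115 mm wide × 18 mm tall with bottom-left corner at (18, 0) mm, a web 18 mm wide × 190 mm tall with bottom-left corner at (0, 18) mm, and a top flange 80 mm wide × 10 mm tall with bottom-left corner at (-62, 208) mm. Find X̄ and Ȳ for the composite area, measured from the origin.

X̄ = 26.94 mm, Ȳ = 91.49 mm

Part | A | x̄ᵢ | ȳᵢ | A·x̄ᵢ | A·ȳᵢ
bottom flange | 2070.00 | 75.50 | 9.00 | 156285.00 | 18630.00
web | 3420.00 | 9.00 | 113.00 | 30780.00 | 386460.00
top flange | 800.00 | -22.00 | 213.00 | -17600.00 | 170400.00
Σ | 6290.00 |  |  | 169465.00 | 575490.00
X̄ = 169465.00 / 6290.00 = 26.94 mm
Ȳ = 575490.00 / 6290.00 = 91.49 mm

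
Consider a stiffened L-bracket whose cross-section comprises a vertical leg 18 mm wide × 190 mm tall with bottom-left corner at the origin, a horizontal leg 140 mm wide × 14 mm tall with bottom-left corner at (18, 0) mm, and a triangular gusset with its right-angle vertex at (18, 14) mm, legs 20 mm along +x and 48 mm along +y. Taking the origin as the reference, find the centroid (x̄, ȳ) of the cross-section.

x̄ = 36.71 mm, ȳ = 60.24 mm

vertical leg: A = 18 × 190 = 3420.00, centroid at (9.00, 95.00).
horizontal leg: A = 140 × 14 = 1960.00, centroid at (88.00, 7.00).
gusset: A = ½·20·48 = 480.00, centroid at (24.67, 30.00).
ΣA = 5860.00 mm²
ΣAx̄ = (3420.00)(9.00) + (1960.00)(88.00) + (480.00)(24.67) = 215100.00 mm³
ΣAȳ = (3420.00)(95.00) + (1960.00)(7.00) + (480.00)(30.00) = 353020.00 mm³
x̄ = 215100.00 / 5860.00 = 36.71 mm
ȳ = 353020.00 / 5860.00 = 60.24 mm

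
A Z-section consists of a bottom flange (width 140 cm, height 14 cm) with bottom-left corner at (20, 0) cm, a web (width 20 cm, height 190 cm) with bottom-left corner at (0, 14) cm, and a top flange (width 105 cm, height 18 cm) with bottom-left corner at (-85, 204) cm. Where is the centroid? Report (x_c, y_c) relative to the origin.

bottom flange: A = 140 × 14 = 1960.00, centroid at (90.00, 7.00).
web: A = 20 × 190 = 3800.00, centroid at (10.00, 109.00).
top flange: A = 105 × 18 = 1890.00, centroid at (-32.50, 213.00).
ΣA = 7650.00 cm², ΣAx_c = 152975.00 cm³, ΣAy_c = 830490.00 cm³.
x_c = 152975.00/7650.00 = 20.00 cm; y_c = 830490.00/7650.00 = 108.56 cm.

x_c = 20.00 cm, y_c = 108.56 cm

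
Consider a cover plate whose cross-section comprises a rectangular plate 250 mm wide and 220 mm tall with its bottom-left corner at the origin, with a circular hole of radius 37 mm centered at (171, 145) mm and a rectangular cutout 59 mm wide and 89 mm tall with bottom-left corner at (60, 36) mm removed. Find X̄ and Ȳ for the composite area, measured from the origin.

Part | A | x̄ᵢ | ȳᵢ | A·x̄ᵢ | A·ȳᵢ
plate | 55000.00 | 125.00 | 110.00 | 6875000.00 | 6050000.00
hole 1 | -4300.84 | 171.00 | 145.00 | -735443.70 | -623621.85
hole 2 | -5251.00 | 89.50 | 80.50 | -469964.50 | -422705.50
Σ | 45448.16 |  |  | 5669591.80 | 5003672.65
X̄ = 5669591.80 / 45448.16 = 124.75 mm
Ȳ = 5003672.65 / 45448.16 = 110.10 mm

X̄ = 124.75 mm, Ȳ = 110.10 mm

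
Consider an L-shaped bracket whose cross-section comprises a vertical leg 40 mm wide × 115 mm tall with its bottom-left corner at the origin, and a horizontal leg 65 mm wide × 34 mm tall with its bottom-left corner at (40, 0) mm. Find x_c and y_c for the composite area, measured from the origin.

vertical leg: A = 40 × 115 = 4600.00, centroid at (20.00, 57.50).
horizontal leg: A = 65 × 34 = 2210.00, centroid at (72.50, 17.00).
ΣA = 6810.00 mm²
ΣAx_c = (4600.00)(20.00) + (2210.00)(72.50) = 252225.00 mm³
ΣAy_c = (4600.00)(57.50) + (2210.00)(17.00) = 302070.00 mm³
x_c = 252225.00 / 6810.00 = 37.04 mm
y_c = 302070.00 / 6810.00 = 44.36 mm

x_c = 37.04 mm, y_c = 44.36 mm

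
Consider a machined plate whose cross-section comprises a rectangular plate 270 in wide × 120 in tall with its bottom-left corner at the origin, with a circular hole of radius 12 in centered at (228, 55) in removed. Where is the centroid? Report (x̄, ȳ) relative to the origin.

plate: A = 270 × 120 = 32400.00, centroid at (135.00, 60.00).
hole: A = −π·12² = -452.39, centroid at (228.00, 55.00).
ΣA = 31947.61 in², ΣAx̄ = 4270855.23 in³, ΣAȳ = 1919118.59 in³.
x̄ = 4270855.23/31947.61 = 133.68 in; ȳ = 1919118.59/31947.61 = 60.07 in.

x̄ = 133.68 in, ȳ = 60.07 in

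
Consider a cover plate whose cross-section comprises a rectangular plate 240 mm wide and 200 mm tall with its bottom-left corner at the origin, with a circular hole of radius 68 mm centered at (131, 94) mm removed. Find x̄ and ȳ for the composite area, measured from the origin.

x̄ = 115.23 mm, ȳ = 102.60 mm

plate: A = 240 × 200 = 48000.00, centroid at (120.00, 100.00).
hole: A = −π·68² = -14526.72, centroid at (131.00, 94.00).
ΣA = 33473.28 mm², ΣAx̄ = 3856999.10 mm³, ΣAȳ = 3434487.90 mm³.
x̄ = 3856999.10/33473.28 = 115.23 mm; ȳ = 3434487.90/33473.28 = 102.60 mm.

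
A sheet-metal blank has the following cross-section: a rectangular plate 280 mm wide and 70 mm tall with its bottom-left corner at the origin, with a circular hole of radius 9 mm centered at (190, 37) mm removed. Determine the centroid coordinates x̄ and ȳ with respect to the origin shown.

x̄ = 139.34 mm, ȳ = 34.97 mm

plate: A = 280 × 70 = 19600.00, centroid at (140.00, 35.00).
hole: A = −π·9² = -254.47, centroid at (190.00, 37.00).
ΣA = 19345.53 mm²
ΣAx̄ = (19600.00)(140.00) + (-254.47)(190.00) = 2695650.89 mm³
ΣAȳ = (19600.00)(35.00) + (-254.47)(37.00) = 676584.65 mm³
x̄ = 2695650.89 / 19345.53 = 139.34 mm
ȳ = 676584.65 / 19345.53 = 34.97 mm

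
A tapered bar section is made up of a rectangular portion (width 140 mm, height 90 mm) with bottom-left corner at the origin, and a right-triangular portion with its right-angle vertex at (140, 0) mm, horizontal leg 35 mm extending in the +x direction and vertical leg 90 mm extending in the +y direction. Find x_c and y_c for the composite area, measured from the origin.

x_c = 79.07 mm, y_c = 43.33 mm

rectangular portion: A = 140 × 90 = 12600.00, centroid at (70.00, 45.00).
triangular portion: A = ½·35·90 = 1575.00, centroid at (151.67, 30.00).
ΣA = 14175.00 mm²
ΣAx_c = (12600.00)(70.00) + (1575.00)(151.67) = 1120875.00 mm³
ΣAy_c = (12600.00)(45.00) + (1575.00)(30.00) = 614250.00 mm³
x_c = 1120875.00 / 14175.00 = 79.07 mm
y_c = 614250.00 / 14175.00 = 43.33 mm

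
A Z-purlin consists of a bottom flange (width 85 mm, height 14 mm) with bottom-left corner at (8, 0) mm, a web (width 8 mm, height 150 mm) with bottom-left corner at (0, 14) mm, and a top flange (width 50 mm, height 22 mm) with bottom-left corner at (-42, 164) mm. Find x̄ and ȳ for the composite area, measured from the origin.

bottom flange: A = 85 × 14 = 1190.00, centroid at (50.50, 7.00).
web: A = 8 × 150 = 1200.00, centroid at (4.00, 89.00).
top flange: A = 50 × 22 = 1100.00, centroid at (-17.00, 175.00).
ΣA = 3490.00 mm²
ΣAx̄ = (1190.00)(50.50) + (1200.00)(4.00) + (1100.00)(-17.00) = 46195.00 mm³
ΣAȳ = (1190.00)(7.00) + (1200.00)(89.00) + (1100.00)(175.00) = 307630.00 mm³
x̄ = 46195.00 / 3490.00 = 13.24 mm
ȳ = 307630.00 / 3490.00 = 88.15 mm

x̄ = 13.24 mm, ȳ = 88.15 mm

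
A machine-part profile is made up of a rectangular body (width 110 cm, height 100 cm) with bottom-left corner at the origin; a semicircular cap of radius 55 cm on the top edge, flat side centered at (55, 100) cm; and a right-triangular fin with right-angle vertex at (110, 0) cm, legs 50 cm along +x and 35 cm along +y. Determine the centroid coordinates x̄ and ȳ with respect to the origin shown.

x̄ = 58.77 cm, ȳ = 68.94 cm

rectangular body: A = 110 × 100 = 11000.00, centroid at (55.00, 50.00).
semicircular top: A = ½π·55² = 4751.66, centroid at (55.00, 123.34).
triangular fin: A = ½·50·35 = 875.00, centroid at (126.67, 11.67).
ΣA = 16626.66 cm², ΣAx̄ = 977174.57 cm³, ΣAȳ = 1146290.89 cm³.
x̄ = 977174.57/16626.66 = 58.77 cm; ȳ = 1146290.89/16626.66 = 68.94 cm.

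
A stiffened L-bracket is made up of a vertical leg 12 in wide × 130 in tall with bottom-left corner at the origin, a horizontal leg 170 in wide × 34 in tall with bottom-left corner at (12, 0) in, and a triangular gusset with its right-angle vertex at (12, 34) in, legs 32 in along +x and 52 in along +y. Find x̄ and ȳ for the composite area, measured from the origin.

vertical leg: A = 12 × 130 = 1560.00, centroid at (6.00, 65.00).
horizontal leg: A = 170 × 34 = 5780.00, centroid at (97.00, 17.00).
gusset: A = ½·32·52 = 832.00, centroid at (22.67, 51.33).
ΣA = 8172.00 in²
ΣAx̄ = (1560.00)(6.00) + (5780.00)(97.00) + (832.00)(22.67) = 588878.67 in³
ΣAȳ = (1560.00)(65.00) + (5780.00)(17.00) + (832.00)(51.33) = 242369.33 in³
x̄ = 588878.67 / 8172.00 = 72.06 in
ȳ = 242369.33 / 8172.00 = 29.66 in

x̄ = 72.06 in, ȳ = 29.66 in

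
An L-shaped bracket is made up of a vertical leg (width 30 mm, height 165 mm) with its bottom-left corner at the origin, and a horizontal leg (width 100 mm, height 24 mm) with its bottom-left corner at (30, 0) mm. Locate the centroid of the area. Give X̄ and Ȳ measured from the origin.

vertical leg: A = 30 × 165 = 4950.00, centroid at (15.00, 82.50).
horizontal leg: A = 100 × 24 = 2400.00, centroid at (80.00, 12.00).
ΣA = 7350.00 mm²
ΣAX̄ = (4950.00)(15.00) + (2400.00)(80.00) = 266250.00 mm³
ΣAȲ = (4950.00)(82.50) + (2400.00)(12.00) = 437175.00 mm³
X̄ = 266250.00 / 7350.00 = 36.22 mm
Ȳ = 437175.00 / 7350.00 = 59.48 mm

X̄ = 36.22 mm, Ȳ = 59.48 mm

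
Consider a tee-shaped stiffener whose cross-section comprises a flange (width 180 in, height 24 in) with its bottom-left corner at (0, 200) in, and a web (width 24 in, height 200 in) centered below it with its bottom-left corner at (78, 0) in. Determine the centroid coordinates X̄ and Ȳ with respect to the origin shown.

X̄ = 90.00 in, Ȳ = 153.05 in

Part | A | x̄ᵢ | ȳᵢ | A·x̄ᵢ | A·ȳᵢ
web | 4800.00 | 90.00 | 100.00 | 432000.00 | 480000.00
flange | 4320.00 | 90.00 | 212.00 | 388800.00 | 915840.00
Σ | 9120.00 |  |  | 820800.00 | 1395840.00
X̄ = 820800.00 / 9120.00 = 90.00 in
Ȳ = 1395840.00 / 9120.00 = 153.05 in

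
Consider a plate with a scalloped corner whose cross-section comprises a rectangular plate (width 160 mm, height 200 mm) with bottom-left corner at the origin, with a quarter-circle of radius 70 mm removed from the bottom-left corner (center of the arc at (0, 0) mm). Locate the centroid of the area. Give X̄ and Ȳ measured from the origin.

X̄ = 86.88 mm, Ȳ = 109.61 mm

plate: A = 160 × 200 = 32000.00, centroid at (80.00, 100.00).
removed quarter-circle: A = −¼π·70² = -3848.45, centroid at (29.71, 29.71).
ΣA = 28151.55 mm²
ΣAX̄ = (32000.00)(80.00) + (-3848.45)(29.71) = 2445666.67 mm³
ΣAȲ = (32000.00)(100.00) + (-3848.45)(29.71) = 3085666.67 mm³
X̄ = 2445666.67 / 28151.55 = 86.88 mm
Ȳ = 3085666.67 / 28151.55 = 109.61 mm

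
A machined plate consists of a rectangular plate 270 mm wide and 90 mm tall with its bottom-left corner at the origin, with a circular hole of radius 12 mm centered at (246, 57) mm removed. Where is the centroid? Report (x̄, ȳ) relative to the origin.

plate: A = 270 × 90 = 24300.00, centroid at (135.00, 45.00).
hole: A = −π·12² = -452.39, centroid at (246.00, 57.00).
ΣA = 23847.61 mm², ΣAx̄ = 3169212.22 mm³, ΣAȳ = 1067713.81 mm³.
x̄ = 3169212.22/23847.61 = 132.89 mm; ȳ = 1067713.81/23847.61 = 44.77 mm.

x̄ = 132.89 mm, ȳ = 44.77 mm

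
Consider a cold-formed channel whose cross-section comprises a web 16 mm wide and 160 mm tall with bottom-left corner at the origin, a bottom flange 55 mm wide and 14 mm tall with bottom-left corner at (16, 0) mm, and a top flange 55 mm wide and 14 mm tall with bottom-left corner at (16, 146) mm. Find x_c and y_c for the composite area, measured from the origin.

x_c = 21.33 mm, y_c = 80.00 mm

web: A = 16 × 160 = 2560.00, centroid at (8.00, 80.00).
bottom flange: A = 55 × 14 = 770.00, centroid at (43.50, 7.00).
top flange: A = 55 × 14 = 770.00, centroid at (43.50, 153.00).
ΣA = 4100.00 mm²
ΣAx_c = (2560.00)(8.00) + (770.00)(43.50) + (770.00)(43.50) = 87470.00 mm³
ΣAy_c = (2560.00)(80.00) + (770.00)(7.00) + (770.00)(153.00) = 328000.00 mm³
x_c = 87470.00 / 4100.00 = 21.33 mm
y_c = 328000.00 / 4100.00 = 80.00 mm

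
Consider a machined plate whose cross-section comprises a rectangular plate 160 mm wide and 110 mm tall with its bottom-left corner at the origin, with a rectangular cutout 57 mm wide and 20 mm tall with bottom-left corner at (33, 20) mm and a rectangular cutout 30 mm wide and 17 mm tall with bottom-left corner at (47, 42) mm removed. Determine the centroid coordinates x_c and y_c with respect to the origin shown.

x_c = 81.90 mm, y_c = 56.93 mm

plate: A = 160 × 110 = 17600.00, centroid at (80.00, 55.00).
hole 1: A = −(57 × 20) = -1140.00, centroid at (61.50, 30.00).
hole 2: A = −(30 × 17) = -510.00, centroid at (62.00, 50.50).
ΣA = 15950.00 mm²
ΣAx_c = (17600.00)(80.00) + (-1140.00)(61.50) + (-510.00)(62.00) = 1306270.00 mm³
ΣAy_c = (17600.00)(55.00) + (-1140.00)(30.00) + (-510.00)(50.50) = 908045.00 mm³
x_c = 1306270.00 / 15950.00 = 81.90 mm
y_c = 908045.00 / 15950.00 = 56.93 mm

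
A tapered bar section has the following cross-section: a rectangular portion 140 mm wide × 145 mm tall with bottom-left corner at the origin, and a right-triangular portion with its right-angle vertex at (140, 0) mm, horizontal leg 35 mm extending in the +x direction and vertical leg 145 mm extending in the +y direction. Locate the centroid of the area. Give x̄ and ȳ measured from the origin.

x̄ = 79.07 mm, ȳ = 69.81 mm

rectangular portion: A = 140 × 145 = 20300.00, centroid at (70.00, 72.50).
triangular portion: A = ½·35·145 = 2537.50, centroid at (151.67, 48.33).
ΣA = 22837.50 mm², ΣAx̄ = 1805854.17 mm³, ΣAȳ = 1594395.83 mm³.
x̄ = 1805854.17/22837.50 = 79.07 mm; ȳ = 1594395.83/22837.50 = 69.81 mm.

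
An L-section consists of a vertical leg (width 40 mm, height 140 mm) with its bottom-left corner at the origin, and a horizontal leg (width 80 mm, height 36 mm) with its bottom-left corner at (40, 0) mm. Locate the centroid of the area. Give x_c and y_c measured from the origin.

x_c = 40.38 mm, y_c = 52.34 mm

vertical leg: A = 40 × 140 = 5600.00, centroid at (20.00, 70.00).
horizontal leg: A = 80 × 36 = 2880.00, centroid at (80.00, 18.00).
ΣA = 8480.00 mm², ΣAx_c = 342400.00 mm³, ΣAy_c = 443840.00 mm³.
x_c = 342400.00/8480.00 = 40.38 mm; y_c = 443840.00/8480.00 = 52.34 mm.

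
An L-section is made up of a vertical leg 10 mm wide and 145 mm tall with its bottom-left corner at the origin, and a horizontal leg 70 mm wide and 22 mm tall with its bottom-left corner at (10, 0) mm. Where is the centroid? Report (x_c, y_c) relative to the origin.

vertical leg: A = 10 × 145 = 1450.00, centroid at (5.00, 72.50).
horizontal leg: A = 70 × 22 = 1540.00, centroid at (45.00, 11.00).
ΣA = 2990.00 mm², ΣAx_c = 76550.00 mm³, ΣAy_c = 122065.00 mm³.
x_c = 76550.00/2990.00 = 25.60 mm; y_c = 122065.00/2990.00 = 40.82 mm.

x_c = 25.60 mm, y_c = 40.82 mm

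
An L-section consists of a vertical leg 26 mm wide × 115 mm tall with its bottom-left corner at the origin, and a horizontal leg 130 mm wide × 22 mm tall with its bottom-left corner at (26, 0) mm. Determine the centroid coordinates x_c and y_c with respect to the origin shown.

Part | A | x̄ᵢ | ȳᵢ | A·x̄ᵢ | A·ȳᵢ
vertical leg | 2990.00 | 13.00 | 57.50 | 38870.00 | 171925.00
horizontal leg | 2860.00 | 91.00 | 11.00 | 260260.00 | 31460.00
Σ | 5850.00 |  |  | 299130.00 | 203385.00
x_c = 299130.00 / 5850.00 = 51.13 mm
y_c = 203385.00 / 5850.00 = 34.77 mm

x_c = 51.13 mm, y_c = 34.77 mm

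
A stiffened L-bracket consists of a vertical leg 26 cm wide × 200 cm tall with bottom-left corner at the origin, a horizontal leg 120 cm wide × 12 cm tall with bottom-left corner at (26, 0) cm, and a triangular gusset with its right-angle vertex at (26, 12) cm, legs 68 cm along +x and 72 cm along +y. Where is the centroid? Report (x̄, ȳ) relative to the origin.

x̄ = 34.17 cm, ȳ = 67.87 cm

vertical leg: A = 26 × 200 = 5200.00, centroid at (13.00, 100.00).
horizontal leg: A = 120 × 12 = 1440.00, centroid at (86.00, 6.00).
gusset: A = ½·68·72 = 2448.00, centroid at (48.67, 36.00).
ΣA = 9088.00 cm², ΣAx̄ = 310576.00 cm³, ΣAȳ = 616768.00 cm³.
x̄ = 310576.00/9088.00 = 34.17 cm; ȳ = 616768.00/9088.00 = 67.87 cm.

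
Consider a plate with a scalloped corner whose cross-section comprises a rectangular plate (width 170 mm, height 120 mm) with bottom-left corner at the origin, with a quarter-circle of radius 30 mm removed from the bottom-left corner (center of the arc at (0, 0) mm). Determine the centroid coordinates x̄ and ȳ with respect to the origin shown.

x̄ = 87.59 mm, ȳ = 61.70 mm

plate: A = 170 × 120 = 20400.00, centroid at (85.00, 60.00).
removed quarter-circle: A = −¼π·30² = -706.86, centroid at (12.73, 12.73).
ΣA = 19693.14 mm²
ΣAx̄ = (20400.00)(85.00) + (-706.86)(12.73) = 1725000.00 mm³
ΣAȳ = (20400.00)(60.00) + (-706.86)(12.73) = 1215000.00 mm³
x̄ = 1725000.00 / 19693.14 = 87.59 mm
ȳ = 1215000.00 / 19693.14 = 61.70 mm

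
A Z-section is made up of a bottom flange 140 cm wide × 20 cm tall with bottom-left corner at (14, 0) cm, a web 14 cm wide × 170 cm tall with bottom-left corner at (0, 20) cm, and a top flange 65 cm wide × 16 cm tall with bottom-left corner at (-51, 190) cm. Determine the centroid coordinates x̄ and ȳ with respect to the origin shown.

bottom flange: A = 140 × 20 = 2800.00, centroid at (84.00, 10.00).
web: A = 14 × 170 = 2380.00, centroid at (7.00, 105.00).
top flange: A = 65 × 16 = 1040.00, centroid at (-18.50, 198.00).
ΣA = 6220.00 cm², ΣAx̄ = 232620.00 cm³, ΣAȳ = 483820.00 cm³.
x̄ = 232620.00/6220.00 = 37.40 cm; ȳ = 483820.00/6220.00 = 77.78 cm.

x̄ = 37.40 cm, ȳ = 77.78 cm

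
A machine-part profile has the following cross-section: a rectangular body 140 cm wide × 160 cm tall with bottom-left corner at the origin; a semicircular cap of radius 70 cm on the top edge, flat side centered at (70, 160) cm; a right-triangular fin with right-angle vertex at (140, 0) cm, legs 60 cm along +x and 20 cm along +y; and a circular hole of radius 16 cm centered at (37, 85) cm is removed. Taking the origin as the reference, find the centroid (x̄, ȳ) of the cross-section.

rectangular body: A = 140 × 160 = 22400.00, centroid at (70.00, 80.00).
semicircular top: A = ½π·70² = 7696.90, centroid at (70.00, 189.71).
triangular fin: A = ½·60·20 = 600.00, centroid at (160.00, 6.67).
hole: A = −π·16² = -804.25, centroid at (37.00, 85.00).
ΣA = 29892.65 cm²
ΣAx̄ = (22400.00)(70.00) + (7696.90)(70.00) + (600.00)(160.00) + (-804.25)(37.00) = 2173025.97 cm³
ΣAȳ = (22400.00)(80.00) + (7696.90)(189.71) + (600.00)(6.67) + (-804.25)(85.00) = 3187809.93 cm³
x̄ = 2173025.97 / 29892.65 = 72.69 cm
ȳ = 3187809.93 / 29892.65 = 106.64 cm

x̄ = 72.69 cm, ȳ = 106.64 cm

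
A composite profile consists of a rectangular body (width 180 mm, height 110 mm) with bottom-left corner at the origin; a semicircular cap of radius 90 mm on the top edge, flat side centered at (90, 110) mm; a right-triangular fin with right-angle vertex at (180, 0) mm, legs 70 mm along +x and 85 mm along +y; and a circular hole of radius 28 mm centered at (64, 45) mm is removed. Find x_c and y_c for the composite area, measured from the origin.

x_c = 102.14 mm, y_c = 89.24 mm

Part | A | x̄ᵢ | ȳᵢ | A·x̄ᵢ | A·ȳᵢ
rectangular body | 19800.00 | 90.00 | 55.00 | 1782000.00 | 1089000.00
semicircular top | 12723.45 | 90.00 | 148.20 | 1145110.52 | 1885579.53
triangular fin | 2975.00 | 203.33 | 28.33 | 604916.67 | 84291.67
hole | -2463.01 | 64.00 | 45.00 | -157632.55 | -110835.39
Σ | 33035.44 |  |  | 3374394.64 | 2948035.81
x_c = 3374394.64 / 33035.44 = 102.14 mm
y_c = 2948035.81 / 33035.44 = 89.24 mm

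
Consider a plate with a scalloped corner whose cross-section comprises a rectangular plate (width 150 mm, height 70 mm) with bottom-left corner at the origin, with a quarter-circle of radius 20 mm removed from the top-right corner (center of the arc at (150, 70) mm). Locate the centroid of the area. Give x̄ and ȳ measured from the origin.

x̄ = 72.95 mm, ȳ = 34.18 mm

plate: A = 150 × 70 = 10500.00, centroid at (75.00, 35.00).
removed quarter-circle: A = −¼π·20² = -314.16, centroid at (141.51, 61.51).
ΣA = 10185.84 mm²
ΣAx̄ = (10500.00)(75.00) + (-314.16)(141.51) = 743042.78 mm³
ΣAȳ = (10500.00)(35.00) + (-314.16)(61.51) = 348175.52 mm³
x̄ = 743042.78 / 10185.84 = 72.95 mm
ȳ = 348175.52 / 10185.84 = 34.18 mm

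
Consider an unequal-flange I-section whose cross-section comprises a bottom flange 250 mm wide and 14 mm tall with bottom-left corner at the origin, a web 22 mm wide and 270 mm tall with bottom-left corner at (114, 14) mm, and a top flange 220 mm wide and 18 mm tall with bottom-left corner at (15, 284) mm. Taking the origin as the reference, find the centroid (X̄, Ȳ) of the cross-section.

X̄ = 125.00 mm, Ȳ = 154.47 mm

Part | A | x̄ᵢ | ȳᵢ | A·x̄ᵢ | A·ȳᵢ
bottom flange | 3500.00 | 125.00 | 7.00 | 437500.00 | 24500.00
web | 5940.00 | 125.00 | 149.00 | 742500.00 | 885060.00
top flange | 3960.00 | 125.00 | 293.00 | 495000.00 | 1160280.00
Σ | 13400.00 |  |  | 1675000.00 | 2069840.00
X̄ = 1675000.00 / 13400.00 = 125.00 mm
Ȳ = 2069840.00 / 13400.00 = 154.47 mm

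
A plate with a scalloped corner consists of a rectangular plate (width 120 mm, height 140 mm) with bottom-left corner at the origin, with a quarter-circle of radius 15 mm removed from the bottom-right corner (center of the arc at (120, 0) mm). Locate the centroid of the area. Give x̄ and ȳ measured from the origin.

plate: A = 120 × 140 = 16800.00, centroid at (60.00, 70.00).
removed quarter-circle: A = −¼π·15² = -176.71, centroid at (113.63, 6.37).
ΣA = 16623.29 mm²
ΣAx̄ = (16800.00)(60.00) + (-176.71)(113.63) = 987919.25 mm³
ΣAȳ = (16800.00)(70.00) + (-176.71)(6.37) = 1174875.00 mm³
x̄ = 987919.25 / 16623.29 = 59.43 mm
ȳ = 1174875.00 / 16623.29 = 70.68 mm

x̄ = 59.43 mm, ȳ = 70.68 mm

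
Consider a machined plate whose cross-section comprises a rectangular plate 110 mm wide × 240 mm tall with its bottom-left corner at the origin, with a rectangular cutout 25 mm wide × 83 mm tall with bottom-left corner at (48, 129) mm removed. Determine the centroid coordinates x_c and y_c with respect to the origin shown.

plate: A = 110 × 240 = 26400.00, centroid at (55.00, 120.00).
hole: A = −(25 × 83) = -2075.00, centroid at (60.50, 170.50).
ΣA = 24325.00 mm², ΣAx_c = 1326462.50 mm³, ΣAy_c = 2814212.50 mm³.
x_c = 1326462.50/24325.00 = 54.53 mm; y_c = 2814212.50/24325.00 = 115.69 mm.

x_c = 54.53 mm, y_c = 115.69 mm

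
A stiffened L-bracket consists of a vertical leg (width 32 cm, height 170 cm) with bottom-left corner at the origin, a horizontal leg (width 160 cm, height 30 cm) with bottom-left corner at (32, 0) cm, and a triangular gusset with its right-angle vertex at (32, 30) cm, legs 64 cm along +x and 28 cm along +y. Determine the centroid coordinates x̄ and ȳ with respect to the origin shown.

x̄ = 60.38 cm, ȳ = 51.15 cm

Part | A | x̄ᵢ | ȳᵢ | A·x̄ᵢ | A·ȳᵢ
vertical leg | 5440.00 | 16.00 | 85.00 | 87040.00 | 462400.00
horizontal leg | 4800.00 | 112.00 | 15.00 | 537600.00 | 72000.00
gusset | 896.00 | 53.33 | 39.33 | 47786.67 | 35242.67
Σ | 11136.00 |  |  | 672426.67 | 569642.67
x̄ = 672426.67 / 11136.00 = 60.38 cm
ȳ = 569642.67 / 11136.00 = 51.15 cm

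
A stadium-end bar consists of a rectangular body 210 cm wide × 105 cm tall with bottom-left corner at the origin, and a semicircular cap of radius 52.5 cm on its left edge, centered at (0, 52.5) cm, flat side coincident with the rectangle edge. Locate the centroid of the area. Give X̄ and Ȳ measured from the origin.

rectangular body: A = 210 × 105 = 22050.00, centroid at (105.00, 52.50).
semicircular end: A = ½π·52.5² = 4329.51, centroid at (-22.28, 52.50).
ΣA = 26379.51 cm²
ΣAX̄ = (22050.00)(105.00) + (4329.51)(-22.28) = 2218781.25 cm³
ΣAȲ = (22050.00)(52.50) + (4329.51)(52.50) = 1384924.14 cm³
X̄ = 2218781.25 / 26379.51 = 84.11 cm
Ȳ = 1384924.14 / 26379.51 = 52.50 cm

X̄ = 84.11 cm, Ȳ = 52.50 cm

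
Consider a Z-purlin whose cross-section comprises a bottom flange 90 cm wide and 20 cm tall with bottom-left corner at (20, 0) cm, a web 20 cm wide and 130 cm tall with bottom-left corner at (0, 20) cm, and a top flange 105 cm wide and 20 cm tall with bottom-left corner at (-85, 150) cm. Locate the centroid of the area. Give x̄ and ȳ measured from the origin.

bottom flange: A = 90 × 20 = 1800.00, centroid at (65.00, 10.00).
web: A = 20 × 130 = 2600.00, centroid at (10.00, 85.00).
top flange: A = 105 × 20 = 2100.00, centroid at (-32.50, 160.00).
ΣA = 6500.00 cm², ΣAx̄ = 74750.00 cm³, ΣAȳ = 575000.00 cm³.
x̄ = 74750.00/6500.00 = 11.50 cm; ȳ = 575000.00/6500.00 = 88.46 cm.

x̄ = 11.50 cm, ȳ = 88.46 cm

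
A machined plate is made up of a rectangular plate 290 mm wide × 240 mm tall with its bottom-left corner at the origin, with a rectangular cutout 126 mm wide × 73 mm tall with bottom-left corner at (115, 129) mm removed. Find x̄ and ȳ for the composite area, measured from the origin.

x̄ = 139.97 mm, ȳ = 113.07 mm

Part | A | x̄ᵢ | ȳᵢ | A·x̄ᵢ | A·ȳᵢ
plate | 69600.00 | 145.00 | 120.00 | 10092000.00 | 8352000.00
hole | -9198.00 | 178.00 | 165.50 | -1637244.00 | -1522269.00
Σ | 60402.00 |  |  | 8454756.00 | 6829731.00
x̄ = 8454756.00 / 60402.00 = 139.97 mm
ȳ = 6829731.00 / 60402.00 = 113.07 mm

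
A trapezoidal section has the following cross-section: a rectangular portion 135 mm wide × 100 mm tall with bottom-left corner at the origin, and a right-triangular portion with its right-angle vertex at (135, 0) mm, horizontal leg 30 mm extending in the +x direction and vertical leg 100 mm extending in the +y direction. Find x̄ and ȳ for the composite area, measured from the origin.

x̄ = 75.25 mm, ȳ = 48.33 mm

rectangular portion: A = 135 × 100 = 13500.00, centroid at (67.50, 50.00).
triangular portion: A = ½·30·100 = 1500.00, centroid at (145.00, 33.33).
ΣA = 15000.00 mm², ΣAx̄ = 1128750.00 mm³, ΣAȳ = 725000.00 mm³.
x̄ = 1128750.00/15000.00 = 75.25 mm; ȳ = 725000.00/15000.00 = 48.33 mm.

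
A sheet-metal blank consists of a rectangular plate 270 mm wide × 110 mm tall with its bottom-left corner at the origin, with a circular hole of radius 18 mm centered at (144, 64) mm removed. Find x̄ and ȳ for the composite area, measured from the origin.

plate: A = 270 × 110 = 29700.00, centroid at (135.00, 55.00).
hole: A = −π·18² = -1017.88, centroid at (144.00, 64.00).
ΣA = 28682.12 mm², ΣAx̄ = 3862925.85 mm³, ΣAȳ = 1568355.93 mm³.
x̄ = 3862925.85/28682.12 = 134.68 mm; ȳ = 1568355.93/28682.12 = 54.68 mm.

x̄ = 134.68 mm, ȳ = 54.68 mm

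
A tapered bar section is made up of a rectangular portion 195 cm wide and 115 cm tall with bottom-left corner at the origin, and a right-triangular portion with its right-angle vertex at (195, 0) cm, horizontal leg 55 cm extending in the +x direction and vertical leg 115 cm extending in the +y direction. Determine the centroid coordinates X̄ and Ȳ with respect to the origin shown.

X̄ = 111.82 cm, Ȳ = 55.13 cm

Part | A | x̄ᵢ | ȳᵢ | A·x̄ᵢ | A·ȳᵢ
rectangular portion | 22425.00 | 97.50 | 57.50 | 2186437.50 | 1289437.50
triangular portion | 3162.50 | 213.33 | 38.33 | 674666.67 | 121229.17
Σ | 25587.50 |  |  | 2861104.17 | 1410666.67
X̄ = 2861104.17 / 25587.50 = 111.82 cm
Ȳ = 1410666.67 / 25587.50 = 55.13 cm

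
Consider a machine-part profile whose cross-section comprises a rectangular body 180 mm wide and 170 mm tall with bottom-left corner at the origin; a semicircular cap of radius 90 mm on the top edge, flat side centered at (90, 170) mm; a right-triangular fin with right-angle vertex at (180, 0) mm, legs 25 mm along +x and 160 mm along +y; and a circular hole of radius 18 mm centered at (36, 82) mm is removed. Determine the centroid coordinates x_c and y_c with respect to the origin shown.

Part | A | x̄ᵢ | ȳᵢ | A·x̄ᵢ | A·ȳᵢ
rectangular body | 30600.00 | 90.00 | 85.00 | 2754000.00 | 2601000.00
semicircular top | 12723.45 | 90.00 | 208.20 | 1145110.52 | 2648986.54
triangular fin | 2000.00 | 188.33 | 53.33 | 376666.67 | 106666.67
hole | -1017.88 | 36.00 | 82.00 | -36643.54 | -83465.83
Σ | 44305.57 |  |  | 4239133.65 | 5273187.38
x_c = 4239133.65 / 44305.57 = 95.68 mm
y_c = 5273187.38 / 44305.57 = 119.02 mm

x_c = 95.68 mm, y_c = 119.02 mm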